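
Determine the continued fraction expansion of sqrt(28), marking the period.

Write x_i = (sqrt(28) + m_i)/d_i with (m_0, d_0) = (0, 1). a_0 = floor(sqrt(28)) = 5, since 5^2 = 25 <= 28 < 36 = 6^2.
Iterate m_{i+1} = d_i*a_i - m_i, d_{i+1} = (28 - m_{i+1}^2)/d_i, a_{i+1} = floor((a_0 + m_{i+1})/d_{i+1}):
  m_1 = 1*5 - 0 = 5, d_1 = (28 - 5^2)/1 = 3/1 = 3, a_1 = floor((5 + 5)/3) = 3.
  m_2 = 3*3 - 5 = 4, d_2 = (28 - 4^2)/3 = 12/3 = 4, a_2 = floor((5 + 4)/4) = 2.
  m_3 = 4*2 - 4 = 4, d_3 = (28 - 4^2)/4 = 12/4 = 3, a_3 = floor((5 + 4)/3) = 3.
  m_4 = 3*3 - 4 = 5, d_4 = (28 - 5^2)/3 = 3/3 = 1, a_4 = floor((5 + 5)/1) = 10.
  m_5 = 1*10 - 5 = 5, d_5 = (28 - 5^2)/1 = 3/1 = 3: (m_5, d_5) = (m_1, d_1) = (5, 3), so from here the quotients repeat a_1, ..., a_4; the period length is 4.
Hence the expansion of sqrt(28) is a_0 = 5 followed by the repeating block 3, 2, 3, 10 (period 4).

[5; (3, 2, 3, 10)]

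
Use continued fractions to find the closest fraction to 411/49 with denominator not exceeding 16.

109/13

Expand x = 411/49 as a continued fraction with the Euclidean algorithm:
  411 = 8*49 + 19, so a_0 = 8.
  49 = 2*19 + 11, so a_1 = 2.
  19 = 1*11 + 8, so a_2 = 1.
  11 = 1*8 + 3, so a_3 = 1.
  8 = 2*3 + 2, so a_4 = 2.
  3 = 1*2 + 1, so a_5 = 1.
  2 = 2*1 + 0, so a_6 = 2.
so x = [8; 2, 1, 1, 2, 1, 2].
Convergents (p_i = a_i*p_{i-1} + p_{i-2}, q_i = a_i*q_{i-1} + q_{i-2} with p_{-2}=0, p_{-1}=1, q_{-2}=1, q_{-1}=0), until the denominator exceeds 16:
  i=0: a_0=8, p_0 = 8*1 + 0 = 8, q_0 = 8*0 + 1 = 1.
  i=1: a_1=2, p_1 = 2*8 + 1 = 17, q_1 = 2*1 + 0 = 2.
  i=2: a_2=1, p_2 = 1*17 + 8 = 25, q_2 = 1*2 + 1 = 3.
  i=3: a_3=1, p_3 = 1*25 + 17 = 42, q_3 = 1*3 + 2 = 5.
  i=4: a_4=2, p_4 = 2*42 + 25 = 109, q_4 = 2*5 + 3 = 13.
  i=5: a_5=1, p_5 = 1*109 + 42 = 151, q_5 = 1*13 + 5 = 18.
q_5 = 18 > 16, so the last convergent with denominator <= 16 is p_4/q_4 = 109/13.
The closest fraction with denominator <= 16 is either p_4/q_4 or the intermediate fraction (k*p_4 + p_3)/(k*q_4 + q_3) with the largest k >= 1 whose denominator stays <= 16; these approach x as k grows, and every other convergent or intermediate fraction in range is farther away.
Largest k: floor((16 - q_3)/q_4) = floor((16 - 5)/13) = 0.
Since k = 0, no intermediate fraction beyond p_4/q_4 has denominator <= 16, so the convergent 109/13 is the closest (its error is |411*13 - 109*49|/(49*13) = 2/637).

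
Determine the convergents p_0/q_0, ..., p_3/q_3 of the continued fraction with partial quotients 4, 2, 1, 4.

Using the convergent recurrence p_i = a_i*p_{i-1} + p_{i-2}, q_i = a_i*q_{i-1} + q_{i-2} with p_{-2}=0, p_{-1}=1, q_{-2}=1, q_{-1}=0:
  i=0: a_0=4, p_0 = 4*1 + 0 = 4, q_0 = 4*0 + 1 = 1.
  i=1: a_1=2, p_1 = 2*4 + 1 = 9, q_1 = 2*1 + 0 = 2.
  i=2: a_2=1, p_2 = 1*9 + 4 = 13, q_2 = 1*2 + 1 = 3.
  i=3: a_3=4, p_3 = 4*13 + 9 = 61, q_3 = 4*3 + 2 = 14.

4/1, 9/2, 13/3, 61/14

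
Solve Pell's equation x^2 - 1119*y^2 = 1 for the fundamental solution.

(x, y) = (31657255, 946364)

First expand sqrt(1119) as a continued fraction. With x_i = (sqrt(1119) + m_i)/d_i and (m_0, d_0) = (0, 1): a_0 = floor(sqrt(1119)) = 33, since 33^2 = 1089 <= 1119 < 1156 = 34^2.
Iterate m_{i+1} = d_i*a_i - m_i, d_{i+1} = (1119 - m_{i+1}^2)/d_i, a_{i+1} = floor((a_0 + m_{i+1})/d_{i+1}):
  m_1 = 1*33 - 0 = 33, d_1 = (1119 - 33^2)/1 = 30/1 = 30, a_1 = floor((33 + 33)/30) = 2.
  m_2 = 30*2 - 33 = 27, d_2 = (1119 - 27^2)/30 = 390/30 = 13, a_2 = floor((33 + 27)/13) = 4.
  m_3 = 13*4 - 27 = 25, d_3 = (1119 - 25^2)/13 = 494/13 = 38, a_3 = floor((33 + 25)/38) = 1.
  m_4 = 38*1 - 25 = 13, d_4 = (1119 - 13^2)/38 = 950/38 = 25, a_4 = floor((33 + 13)/25) = 1.
  m_5 = 25*1 - 13 = 12, d_5 = (1119 - 12^2)/25 = 975/25 = 39, a_5 = floor((33 + 12)/39) = 1.
  m_6 = 39*1 - 12 = 27, d_6 = (1119 - 27^2)/39 = 390/39 = 10, a_6 = floor((33 + 27)/10) = 6.
  m_7 = 10*6 - 27 = 33, d_7 = (1119 - 33^2)/10 = 30/10 = 3, a_7 = floor((33 + 33)/3) = 22.
  m_8 = 3*22 - 33 = 33, d_8 = (1119 - 33^2)/3 = 30/3 = 10, a_8 = floor((33 + 33)/10) = 6.
  m_9 = 10*6 - 33 = 27, d_9 = (1119 - 27^2)/10 = 390/10 = 39, a_9 = floor((33 + 27)/39) = 1.
  m_10 = 39*1 - 27 = 12, d_10 = (1119 - 12^2)/39 = 975/39 = 25, a_10 = floor((33 + 12)/25) = 1.
  m_11 = 25*1 - 12 = 13, d_11 = (1119 - 13^2)/25 = 950/25 = 38, a_11 = floor((33 + 13)/38) = 1.
  m_12 = 38*1 - 13 = 25, d_12 = (1119 - 25^2)/38 = 494/38 = 13, a_12 = floor((33 + 25)/13) = 4.
  m_13 = 13*4 - 25 = 27, d_13 = (1119 - 27^2)/13 = 390/13 = 30, a_13 = floor((33 + 27)/30) = 2.
  m_14 = 30*2 - 27 = 33, d_14 = (1119 - 33^2)/30 = 30/30 = 1, a_14 = floor((33 + 33)/1) = 66.
  m_15 = 1*66 - 33 = 33, d_15 = (1119 - 33^2)/1 = 30/1 = 30: (m_15, d_15) = (m_1, d_1) = (33, 30), so from here the quotients repeat a_1, ..., a_14; the period length is 14.
So sqrt(1119) = [33; (2, 4, 1, 1, 1, 6, 22, 6, 1, 1, 1, 4, 2, 66)] with period length k = 14.
k is even, so the fundamental solution of x^2 - 1119y^2 = 1 is (p_{k-1}, q_{k-1}) = (p_13, q_13); compute convergents through index 13.
Convergents (p_i = a_i*p_{i-1} + p_{i-2}, q_i = a_i*q_{i-1} + q_{i-2} with p_{-2}=0, p_{-1}=1, q_{-2}=1, q_{-1}=0):
  i=0: a_0=33, p_0 = 33*1 + 0 = 33, q_0 = 33*0 + 1 = 1.
  i=1: a_1=2, p_1 = 2*33 + 1 = 67, q_1 = 2*1 + 0 = 2.
  i=2: a_2=4, p_2 = 4*67 + 33 = 301, q_2 = 4*2 + 1 = 9.
  i=3: a_3=1, p_3 = 1*301 + 67 = 368, q_3 = 1*9 + 2 = 11.
  i=4: a_4=1, p_4 = 1*368 + 301 = 669, q_4 = 1*11 + 9 = 20.
  i=5: a_5=1, p_5 = 1*669 + 368 = 1037, q_5 = 1*20 + 11 = 31.
  i=6: a_6=6, p_6 = 6*1037 + 669 = 6891, q_6 = 6*31 + 20 = 206.
  i=7: a_7=22, p_7 = 22*6891 + 1037 = 152639, q_7 = 22*206 + 31 = 4563.
  i=8: a_8=6, p_8 = 6*152639 + 6891 = 922725, q_8 = 6*4563 + 206 = 27584.
  i=9: a_9=1, p_9 = 1*922725 + 152639 = 1075364, q_9 = 1*27584 + 4563 = 32147.
  i=10: a_10=1, p_10 = 1*1075364 + 922725 = 1998089, q_10 = 1*32147 + 27584 = 59731.
  i=11: a_11=1, p_11 = 1*1998089 + 1075364 = 3073453, q_11 = 1*59731 + 32147 = 91878.
  i=12: a_12=4, p_12 = 4*3073453 + 1998089 = 14291901, q_12 = 4*91878 + 59731 = 427243.
  i=13: a_13=2, p_13 = 2*14291901 + 3073453 = 31657255, q_13 = 2*427243 + 91878 = 946364.
Check: 31657255^2 - 1119*946364^2 = 1002181794135025 - 1002181794135024 = 1, so (x, y) = (31657255, 946364) solves the equation, and by the theorem it is the least positive solution.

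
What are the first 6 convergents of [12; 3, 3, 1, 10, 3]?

Using the convergent recurrence p_i = a_i*p_{i-1} + p_{i-2}, q_i = a_i*q_{i-1} + q_{i-2} with p_{-2}=0, p_{-1}=1, q_{-2}=1, q_{-1}=0:
  i=0: a_0=12, p_0 = 12*1 + 0 = 12, q_0 = 12*0 + 1 = 1.
  i=1: a_1=3, p_1 = 3*12 + 1 = 37, q_1 = 3*1 + 0 = 3.
  i=2: a_2=3, p_2 = 3*37 + 12 = 123, q_2 = 3*3 + 1 = 10.
  i=3: a_3=1, p_3 = 1*123 + 37 = 160, q_3 = 1*10 + 3 = 13.
  i=4: a_4=10, p_4 = 10*160 + 123 = 1723, q_4 = 10*13 + 10 = 140.
  i=5: a_5=3, p_5 = 3*1723 + 160 = 5329, q_5 = 3*140 + 13 = 433.

12/1, 37/3, 123/10, 160/13, 1723/140, 5329/433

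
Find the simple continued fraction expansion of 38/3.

[12; 1, 2]

Run the Euclidean algorithm on 38 and 3; the successive quotients are the partial quotients a_0, a_1, ... (each step inverts the fractional part left over by the previous one):
  38 = 12*3 + 2, so a_0 = 12.
  3 = 1*2 + 1, so a_1 = 1.
  2 = 2*1 + 0, so a_2 = 2.
The remainder reaches 0 after 3 divisions, so the expansion has 3 partial quotients, read off in order.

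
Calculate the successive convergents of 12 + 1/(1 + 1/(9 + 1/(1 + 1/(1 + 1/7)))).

12/1, 13/1, 129/10, 142/11, 271/21, 2039/158

Using the convergent recurrence p_i = a_i*p_{i-1} + p_{i-2}, q_i = a_i*q_{i-1} + q_{i-2} with p_{-2}=0, p_{-1}=1, q_{-2}=1, q_{-1}=0:
  i=0: a_0=12, p_0 = 12*1 + 0 = 12, q_0 = 12*0 + 1 = 1.
  i=1: a_1=1, p_1 = 1*12 + 1 = 13, q_1 = 1*1 + 0 = 1.
  i=2: a_2=9, p_2 = 9*13 + 12 = 129, q_2 = 9*1 + 1 = 10.
  i=3: a_3=1, p_3 = 1*129 + 13 = 142, q_3 = 1*10 + 1 = 11.
  i=4: a_4=1, p_4 = 1*142 + 129 = 271, q_4 = 1*11 + 10 = 21.
  i=5: a_5=7, p_5 = 7*271 + 142 = 2039, q_5 = 7*21 + 11 = 158.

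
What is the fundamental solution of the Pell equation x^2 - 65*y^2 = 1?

First expand sqrt(65) as a continued fraction. With x_i = (sqrt(65) + m_i)/d_i and (m_0, d_0) = (0, 1): a_0 = floor(sqrt(65)) = 8, since 8^2 = 64 <= 65 < 81 = 9^2.
Iterate m_{i+1} = d_i*a_i - m_i, d_{i+1} = (65 - m_{i+1}^2)/d_i, a_{i+1} = floor((a_0 + m_{i+1})/d_{i+1}):
  m_1 = 1*8 - 0 = 8, d_1 = (65 - 8^2)/1 = 1/1 = 1, a_1 = floor((8 + 8)/1) = 16.
  m_2 = 1*16 - 8 = 8, d_2 = (65 - 8^2)/1 = 1/1 = 1: (m_2, d_2) = (m_1, d_1) = (8, 1), so from here the quotient a_1 repeats; the period length is 1.
So sqrt(65) = [8; (16)] with period length k = 1.
k is odd, so (p_{k-1}, q_{k-1}) only solves x^2 - 65y^2 = -1 and the fundamental solution of x^2 - 65y^2 = 1 is (p_{2k-1}, q_{2k-1}) = (p_1, q_1); compute convergents through index 1, running through the period twice.
Convergents (p_i = a_i*p_{i-1} + p_{i-2}, q_i = a_i*q_{i-1} + q_{i-2} with p_{-2}=0, p_{-1}=1, q_{-2}=1, q_{-1}=0):
  i=0: a_0=8, p_0 = 8*1 + 0 = 8, q_0 = 8*0 + 1 = 1.
  i=1: a_1=16, p_1 = 16*8 + 1 = 129, q_1 = 16*1 + 0 = 16.
Indeed p_0^2 - 65*q_0^2 = 64 - 65 = -1, not +1.
Check: 129^2 - 65*16^2 = 16641 - 16640 = 1, so (x, y) = (129, 16) solves the equation, and by the theorem it is the least positive solution.

(x, y) = (129, 16)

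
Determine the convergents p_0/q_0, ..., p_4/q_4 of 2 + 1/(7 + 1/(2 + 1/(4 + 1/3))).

2/1, 15/7, 32/15, 143/67, 461/216

Using the convergent recurrence p_i = a_i*p_{i-1} + p_{i-2}, q_i = a_i*q_{i-1} + q_{i-2} with p_{-2}=0, p_{-1}=1, q_{-2}=1, q_{-1}=0:
  i=0: a_0=2, p_0 = 2*1 + 0 = 2, q_0 = 2*0 + 1 = 1.
  i=1: a_1=7, p_1 = 7*2 + 1 = 15, q_1 = 7*1 + 0 = 7.
  i=2: a_2=2, p_2 = 2*15 + 2 = 32, q_2 = 2*7 + 1 = 15.
  i=3: a_3=4, p_3 = 4*32 + 15 = 143, q_3 = 4*15 + 7 = 67.
  i=4: a_4=3, p_4 = 3*143 + 32 = 461, q_4 = 3*67 + 15 = 216.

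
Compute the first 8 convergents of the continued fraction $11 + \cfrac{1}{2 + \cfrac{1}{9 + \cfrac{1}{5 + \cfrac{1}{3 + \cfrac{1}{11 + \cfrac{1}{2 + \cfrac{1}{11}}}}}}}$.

11/1, 23/2, 218/19, 1113/97, 3557/310, 40240/3507, 84037/7324, 964647/84071

Using the convergent recurrence p_i = a_i*p_{i-1} + p_{i-2}, q_i = a_i*q_{i-1} + q_{i-2} with p_{-2}=0, p_{-1}=1, q_{-2}=1, q_{-1}=0:
  i=0: a_0=11, p_0 = 11*1 + 0 = 11, q_0 = 11*0 + 1 = 1.
  i=1: a_1=2, p_1 = 2*11 + 1 = 23, q_1 = 2*1 + 0 = 2.
  i=2: a_2=9, p_2 = 9*23 + 11 = 218, q_2 = 9*2 + 1 = 19.
  i=3: a_3=5, p_3 = 5*218 + 23 = 1113, q_3 = 5*19 + 2 = 97.
  i=4: a_4=3, p_4 = 3*1113 + 218 = 3557, q_4 = 3*97 + 19 = 310.
  i=5: a_5=11, p_5 = 11*3557 + 1113 = 40240, q_5 = 11*310 + 97 = 3507.
  i=6: a_6=2, p_6 = 2*40240 + 3557 = 84037, q_6 = 2*3507 + 310 = 7324.
  i=7: a_7=11, p_7 = 11*84037 + 40240 = 964647, q_7 = 11*7324 + 3507 = 84071.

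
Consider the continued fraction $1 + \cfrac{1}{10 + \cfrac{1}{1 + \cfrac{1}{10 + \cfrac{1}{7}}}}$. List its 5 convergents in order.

Using the convergent recurrence p_i = a_i*p_{i-1} + p_{i-2}, q_i = a_i*q_{i-1} + q_{i-2} with p_{-2}=0, p_{-1}=1, q_{-2}=1, q_{-1}=0:
  i=0: a_0=1, p_0 = 1*1 + 0 = 1, q_0 = 1*0 + 1 = 1.
  i=1: a_1=10, p_1 = 10*1 + 1 = 11, q_1 = 10*1 + 0 = 10.
  i=2: a_2=1, p_2 = 1*11 + 1 = 12, q_2 = 1*10 + 1 = 11.
  i=3: a_3=10, p_3 = 10*12 + 11 = 131, q_3 = 10*11 + 10 = 120.
  i=4: a_4=7, p_4 = 7*131 + 12 = 929, q_4 = 7*120 + 11 = 851.

1/1, 11/10, 12/11, 131/120, 929/851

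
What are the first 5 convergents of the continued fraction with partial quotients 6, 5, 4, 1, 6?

Using the convergent recurrence p_i = a_i*p_{i-1} + p_{i-2}, q_i = a_i*q_{i-1} + q_{i-2} with p_{-2}=0, p_{-1}=1, q_{-2}=1, q_{-1}=0:
  i=0: a_0=6, p_0 = 6*1 + 0 = 6, q_0 = 6*0 + 1 = 1.
  i=1: a_1=5, p_1 = 5*6 + 1 = 31, q_1 = 5*1 + 0 = 5.
  i=2: a_2=4, p_2 = 4*31 + 6 = 130, q_2 = 4*5 + 1 = 21.
  i=3: a_3=1, p_3 = 1*130 + 31 = 161, q_3 = 1*21 + 5 = 26.
  i=4: a_4=6, p_4 = 6*161 + 130 = 1096, q_4 = 6*26 + 21 = 177.

6/1, 31/5, 130/21, 161/26, 1096/177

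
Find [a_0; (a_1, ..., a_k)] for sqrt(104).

Write x_i = (sqrt(104) + m_i)/d_i with (m_0, d_0) = (0, 1). a_0 = floor(sqrt(104)) = 10, since 10^2 = 100 <= 104 < 121 = 11^2.
Iterate m_{i+1} = d_i*a_i - m_i, d_{i+1} = (104 - m_{i+1}^2)/d_i, a_{i+1} = floor((a_0 + m_{i+1})/d_{i+1}):
  m_1 = 1*10 - 0 = 10, d_1 = (104 - 10^2)/1 = 4/1 = 4, a_1 = floor((10 + 10)/4) = 5.
  m_2 = 4*5 - 10 = 10, d_2 = (104 - 10^2)/4 = 4/4 = 1, a_2 = floor((10 + 10)/1) = 20.
  m_3 = 1*20 - 10 = 10, d_3 = (104 - 10^2)/1 = 4/1 = 4: (m_3, d_3) = (m_1, d_1) = (10, 4), so from here the quotients repeat a_1, a_2; the period length is 2.
Hence the expansion of sqrt(104) is a_0 = 10 followed by the repeating block 5, 20 (period 2).

[10; (5, 20)]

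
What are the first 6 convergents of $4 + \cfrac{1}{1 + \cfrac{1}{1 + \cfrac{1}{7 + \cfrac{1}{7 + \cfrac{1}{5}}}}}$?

4/1, 5/1, 9/2, 68/15, 485/107, 2493/550

Using the convergent recurrence p_i = a_i*p_{i-1} + p_{i-2}, q_i = a_i*q_{i-1} + q_{i-2} with p_{-2}=0, p_{-1}=1, q_{-2}=1, q_{-1}=0:
  i=0: a_0=4, p_0 = 4*1 + 0 = 4, q_0 = 4*0 + 1 = 1.
  i=1: a_1=1, p_1 = 1*4 + 1 = 5, q_1 = 1*1 + 0 = 1.
  i=2: a_2=1, p_2 = 1*5 + 4 = 9, q_2 = 1*1 + 1 = 2.
  i=3: a_3=7, p_3 = 7*9 + 5 = 68, q_3 = 7*2 + 1 = 15.
  i=4: a_4=7, p_4 = 7*68 + 9 = 485, q_4 = 7*15 + 2 = 107.
  i=5: a_5=5, p_5 = 5*485 + 68 = 2493, q_5 = 5*107 + 15 = 550.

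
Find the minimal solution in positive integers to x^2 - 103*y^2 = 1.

(x, y) = (227528, 22419)

First expand sqrt(103) as a continued fraction. With x_i = (sqrt(103) + m_i)/d_i and (m_0, d_0) = (0, 1): a_0 = floor(sqrt(103)) = 10, since 10^2 = 100 <= 103 < 121 = 11^2.
Iterate m_{i+1} = d_i*a_i - m_i, d_{i+1} = (103 - m_{i+1}^2)/d_i, a_{i+1} = floor((a_0 + m_{i+1})/d_{i+1}):
  m_1 = 1*10 - 0 = 10, d_1 = (103 - 10^2)/1 = 3/1 = 3, a_1 = floor((10 + 10)/3) = 6.
  m_2 = 3*6 - 10 = 8, d_2 = (103 - 8^2)/3 = 39/3 = 13, a_2 = floor((10 + 8)/13) = 1.
  m_3 = 13*1 - 8 = 5, d_3 = (103 - 5^2)/13 = 78/13 = 6, a_3 = floor((10 + 5)/6) = 2.
  m_4 = 6*2 - 5 = 7, d_4 = (103 - 7^2)/6 = 54/6 = 9, a_4 = floor((10 + 7)/9) = 1.
  m_5 = 9*1 - 7 = 2, d_5 = (103 - 2^2)/9 = 99/9 = 11, a_5 = floor((10 + 2)/11) = 1.
  m_6 = 11*1 - 2 = 9, d_6 = (103 - 9^2)/11 = 22/11 = 2, a_6 = floor((10 + 9)/2) = 9.
  m_7 = 2*9 - 9 = 9, d_7 = (103 - 9^2)/2 = 22/2 = 11, a_7 = floor((10 + 9)/11) = 1.
  m_8 = 11*1 - 9 = 2, d_8 = (103 - 2^2)/11 = 99/11 = 9, a_8 = floor((10 + 2)/9) = 1.
  m_9 = 9*1 - 2 = 7, d_9 = (103 - 7^2)/9 = 54/9 = 6, a_9 = floor((10 + 7)/6) = 2.
  m_10 = 6*2 - 7 = 5, d_10 = (103 - 5^2)/6 = 78/6 = 13, a_10 = floor((10 + 5)/13) = 1.
  m_11 = 13*1 - 5 = 8, d_11 = (103 - 8^2)/13 = 39/13 = 3, a_11 = floor((10 + 8)/3) = 6.
  m_12 = 3*6 - 8 = 10, d_12 = (103 - 10^2)/3 = 3/3 = 1, a_12 = floor((10 + 10)/1) = 20.
  m_13 = 1*20 - 10 = 10, d_13 = (103 - 10^2)/1 = 3/1 = 3: (m_13, d_13) = (m_1, d_1) = (10, 3), so from here the quotients repeat a_1, ..., a_12; the period length is 12.
So sqrt(103) = [10; (6, 1, 2, 1, 1, 9, 1, 1, 2, 1, 6, 20)] with period length k = 12.
k is even, so the fundamental solution of x^2 - 103y^2 = 1 is (p_{k-1}, q_{k-1}) = (p_11, q_11); compute convergents through index 11.
Convergents (p_i = a_i*p_{i-1} + p_{i-2}, q_i = a_i*q_{i-1} + q_{i-2} with p_{-2}=0, p_{-1}=1, q_{-2}=1, q_{-1}=0):
  i=0: a_0=10, p_0 = 10*1 + 0 = 10, q_0 = 10*0 + 1 = 1.
  i=1: a_1=6, p_1 = 6*10 + 1 = 61, q_1 = 6*1 + 0 = 6.
  i=2: a_2=1, p_2 = 1*61 + 10 = 71, q_2 = 1*6 + 1 = 7.
  i=3: a_3=2, p_3 = 2*71 + 61 = 203, q_3 = 2*7 + 6 = 20.
  i=4: a_4=1, p_4 = 1*203 + 71 = 274, q_4 = 1*20 + 7 = 27.
  i=5: a_5=1, p_5 = 1*274 + 203 = 477, q_5 = 1*27 + 20 = 47.
  i=6: a_6=9, p_6 = 9*477 + 274 = 4567, q_6 = 9*47 + 27 = 450.
  i=7: a_7=1, p_7 = 1*4567 + 477 = 5044, q_7 = 1*450 + 47 = 497.
  i=8: a_8=1, p_8 = 1*5044 + 4567 = 9611, q_8 = 1*497 + 450 = 947.
  i=9: a_9=2, p_9 = 2*9611 + 5044 = 24266, q_9 = 2*947 + 497 = 2391.
  i=10: a_10=1, p_10 = 1*24266 + 9611 = 33877, q_10 = 1*2391 + 947 = 3338.
  i=11: a_11=6, p_11 = 6*33877 + 24266 = 227528, q_11 = 6*3338 + 2391 = 22419.
Check: 227528^2 - 103*22419^2 = 51768990784 - 51768990783 = 1, so (x, y) = (227528, 22419) solves the equation, and by the theorem it is the least positive solution.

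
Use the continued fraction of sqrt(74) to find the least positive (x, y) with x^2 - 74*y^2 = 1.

(x, y) = (3699, 430)

First expand sqrt(74) as a continued fraction. With x_i = (sqrt(74) + m_i)/d_i and (m_0, d_0) = (0, 1): a_0 = floor(sqrt(74)) = 8, since 8^2 = 64 <= 74 < 81 = 9^2.
Iterate m_{i+1} = d_i*a_i - m_i, d_{i+1} = (74 - m_{i+1}^2)/d_i, a_{i+1} = floor((a_0 + m_{i+1})/d_{i+1}):
  m_1 = 1*8 - 0 = 8, d_1 = (74 - 8^2)/1 = 10/1 = 10, a_1 = floor((8 + 8)/10) = 1.
  m_2 = 10*1 - 8 = 2, d_2 = (74 - 2^2)/10 = 70/10 = 7, a_2 = floor((8 + 2)/7) = 1.
  m_3 = 7*1 - 2 = 5, d_3 = (74 - 5^2)/7 = 49/7 = 7, a_3 = floor((8 + 5)/7) = 1.
  m_4 = 7*1 - 5 = 2, d_4 = (74 - 2^2)/7 = 70/7 = 10, a_4 = floor((8 + 2)/10) = 1.
  m_5 = 10*1 - 2 = 8, d_5 = (74 - 8^2)/10 = 10/10 = 1, a_5 = floor((8 + 8)/1) = 16.
  m_6 = 1*16 - 8 = 8, d_6 = (74 - 8^2)/1 = 10/1 = 10: (m_6, d_6) = (m_1, d_1) = (8, 10), so from here the quotients repeat a_1, ..., a_5; the period length is 5.
So sqrt(74) = [8; (1, 1, 1, 1, 16)] with period length k = 5.
k is odd, so (p_{k-1}, q_{k-1}) only solves x^2 - 74y^2 = -1 and the fundamental solution of x^2 - 74y^2 = 1 is (p_{2k-1}, q_{2k-1}) = (p_9, q_9); compute convergents through index 9, running through the period twice.
Convergents (p_i = a_i*p_{i-1} + p_{i-2}, q_i = a_i*q_{i-1} + q_{i-2} with p_{-2}=0, p_{-1}=1, q_{-2}=1, q_{-1}=0):
  i=0: a_0=8, p_0 = 8*1 + 0 = 8, q_0 = 8*0 + 1 = 1.
  i=1: a_1=1, p_1 = 1*8 + 1 = 9, q_1 = 1*1 + 0 = 1.
  i=2: a_2=1, p_2 = 1*9 + 8 = 17, q_2 = 1*1 + 1 = 2.
  i=3: a_3=1, p_3 = 1*17 + 9 = 26, q_3 = 1*2 + 1 = 3.
  i=4: a_4=1, p_4 = 1*26 + 17 = 43, q_4 = 1*3 + 2 = 5.
  i=5: a_5=16, p_5 = 16*43 + 26 = 714, q_5 = 16*5 + 3 = 83.
  i=6: a_6=1, p_6 = 1*714 + 43 = 757, q_6 = 1*83 + 5 = 88.
  i=7: a_7=1, p_7 = 1*757 + 714 = 1471, q_7 = 1*88 + 83 = 171.
  i=8: a_8=1, p_8 = 1*1471 + 757 = 2228, q_8 = 1*171 + 88 = 259.
  i=9: a_9=1, p_9 = 1*2228 + 1471 = 3699, q_9 = 1*259 + 171 = 430.
Indeed p_4^2 - 74*q_4^2 = 1849 - 1850 = -1, not +1.
Check: 3699^2 - 74*430^2 = 13682601 - 13682600 = 1, so (x, y) = (3699, 430) solves the equation, and by the theorem it is the least positive solution.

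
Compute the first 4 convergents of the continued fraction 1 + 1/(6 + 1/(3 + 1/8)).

Using the convergent recurrence p_i = a_i*p_{i-1} + p_{i-2}, q_i = a_i*q_{i-1} + q_{i-2} with p_{-2}=0, p_{-1}=1, q_{-2}=1, q_{-1}=0:
  i=0: a_0=1, p_0 = 1*1 + 0 = 1, q_0 = 1*0 + 1 = 1.
  i=1: a_1=6, p_1 = 6*1 + 1 = 7, q_1 = 6*1 + 0 = 6.
  i=2: a_2=3, p_2 = 3*7 + 1 = 22, q_2 = 3*6 + 1 = 19.
  i=3: a_3=8, p_3 = 8*22 + 7 = 183, q_3 = 8*19 + 6 = 158.

1/1, 7/6, 22/19, 183/158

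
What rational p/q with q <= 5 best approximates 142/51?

Expand x = 142/51 as a continued fraction with the Euclidean algorithm:
  142 = 2*51 + 40, so a_0 = 2.
  51 = 1*40 + 11, so a_1 = 1.
  40 = 3*11 + 7, so a_2 = 3.
  11 = 1*7 + 4, so a_3 = 1.
  7 = 1*4 + 3, so a_4 = 1.
  4 = 1*3 + 1, so a_5 = 1.
  3 = 3*1 + 0, so a_6 = 3.
so x = [2; 1, 3, 1, 1, 1, 3].
Convergents (p_i = a_i*p_{i-1} + p_{i-2}, q_i = a_i*q_{i-1} + q_{i-2} with p_{-2}=0, p_{-1}=1, q_{-2}=1, q_{-1}=0), until the denominator exceeds 5:
  i=0: a_0=2, p_0 = 2*1 + 0 = 2, q_0 = 2*0 + 1 = 1.
  i=1: a_1=1, p_1 = 1*2 + 1 = 3, q_1 = 1*1 + 0 = 1.
  i=2: a_2=3, p_2 = 3*3 + 2 = 11, q_2 = 3*1 + 1 = 4.
  i=3: a_3=1, p_3 = 1*11 + 3 = 14, q_3 = 1*4 + 1 = 5.
  i=4: a_4=1, p_4 = 1*14 + 11 = 25, q_4 = 1*5 + 4 = 9.
q_4 = 9 > 5, so the last convergent with denominator <= 5 is p_3/q_3 = 14/5.
The closest fraction with denominator <= 5 is either p_3/q_3 or the intermediate fraction (k*p_3 + p_2)/(k*q_3 + q_2) with the largest k >= 1 whose denominator stays <= 5; these approach x as k grows, and every other convergent or intermediate fraction in range is farther away.
Largest k: floor((5 - q_2)/q_3) = floor((5 - 4)/5) = 0.
Since k = 0, no intermediate fraction beyond p_3/q_3 has denominator <= 5, so the convergent 14/5 is the closest (its error is |142*5 - 14*51|/(51*5) = 4/255).

14/5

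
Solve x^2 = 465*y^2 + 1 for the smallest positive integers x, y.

(x, y) = (15871, 736)

First expand sqrt(465) as a continued fraction. With x_i = (sqrt(465) + m_i)/d_i and (m_0, d_0) = (0, 1): a_0 = floor(sqrt(465)) = 21, since 21^2 = 441 <= 465 < 484 = 22^2.
Iterate m_{i+1} = d_i*a_i - m_i, d_{i+1} = (465 - m_{i+1}^2)/d_i, a_{i+1} = floor((a_0 + m_{i+1})/d_{i+1}):
  m_1 = 1*21 - 0 = 21, d_1 = (465 - 21^2)/1 = 24/1 = 24, a_1 = floor((21 + 21)/24) = 1.
  m_2 = 24*1 - 21 = 3, d_2 = (465 - 3^2)/24 = 456/24 = 19, a_2 = floor((21 + 3)/19) = 1.
  m_3 = 19*1 - 3 = 16, d_3 = (465 - 16^2)/19 = 209/19 = 11, a_3 = floor((21 + 16)/11) = 3.
  m_4 = 11*3 - 16 = 17, d_4 = (465 - 17^2)/11 = 176/11 = 16, a_4 = floor((21 + 17)/16) = 2.
  m_5 = 16*2 - 17 = 15, d_5 = (465 - 15^2)/16 = 240/16 = 15, a_5 = floor((21 + 15)/15) = 2.
  m_6 = 15*2 - 15 = 15, d_6 = (465 - 15^2)/15 = 240/15 = 16, a_6 = floor((21 + 15)/16) = 2.
  m_7 = 16*2 - 15 = 17, d_7 = (465 - 17^2)/16 = 176/16 = 11, a_7 = floor((21 + 17)/11) = 3.
  m_8 = 11*3 - 17 = 16, d_8 = (465 - 16^2)/11 = 209/11 = 19, a_8 = floor((21 + 16)/19) = 1.
  m_9 = 19*1 - 16 = 3, d_9 = (465 - 3^2)/19 = 456/19 = 24, a_9 = floor((21 + 3)/24) = 1.
  m_10 = 24*1 - 3 = 21, d_10 = (465 - 21^2)/24 = 24/24 = 1, a_10 = floor((21 + 21)/1) = 42.
  m_11 = 1*42 - 21 = 21, d_11 = (465 - 21^2)/1 = 24/1 = 24: (m_11, d_11) = (m_1, d_1) = (21, 24), so from here the quotients repeat a_1, ..., a_10; the period length is 10.
So sqrt(465) = [21; (1, 1, 3, 2, 2, 2, 3, 1, 1, 42)] with period length k = 10.
k is even, so the fundamental solution of x^2 - 465y^2 = 1 is (p_{k-1}, q_{k-1}) = (p_9, q_9); compute convergents through index 9.
Convergents (p_i = a_i*p_{i-1} + p_{i-2}, q_i = a_i*q_{i-1} + q_{i-2} with p_{-2}=0, p_{-1}=1, q_{-2}=1, q_{-1}=0):
  i=0: a_0=21, p_0 = 21*1 + 0 = 21, q_0 = 21*0 + 1 = 1.
  i=1: a_1=1, p_1 = 1*21 + 1 = 22, q_1 = 1*1 + 0 = 1.
  i=2: a_2=1, p_2 = 1*22 + 21 = 43, q_2 = 1*1 + 1 = 2.
  i=3: a_3=3, p_3 = 3*43 + 22 = 151, q_3 = 3*2 + 1 = 7.
  i=4: a_4=2, p_4 = 2*151 + 43 = 345, q_4 = 2*7 + 2 = 16.
  i=5: a_5=2, p_5 = 2*345 + 151 = 841, q_5 = 2*16 + 7 = 39.
  i=6: a_6=2, p_6 = 2*841 + 345 = 2027, q_6 = 2*39 + 16 = 94.
  i=7: a_7=3, p_7 = 3*2027 + 841 = 6922, q_7 = 3*94 + 39 = 321.
  i=8: a_8=1, p_8 = 1*6922 + 2027 = 8949, q_8 = 1*321 + 94 = 415.
  i=9: a_9=1, p_9 = 1*8949 + 6922 = 15871, q_9 = 1*415 + 321 = 736.
Check: 15871^2 - 465*736^2 = 251888641 - 251888640 = 1, so (x, y) = (15871, 736) solves the equation, and by the theorem it is the least positive solution.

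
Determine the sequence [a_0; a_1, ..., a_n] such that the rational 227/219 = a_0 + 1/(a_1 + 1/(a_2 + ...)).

Run the Euclidean algorithm on 227 and 219; the successive quotients are the partial quotients a_0, a_1, ... (each step inverts the fractional part left over by the previous one):
  227 = 1*219 + 8, so a_0 = 1.
  219 = 27*8 + 3, so a_1 = 27.
  8 = 2*3 + 2, so a_2 = 2.
  3 = 1*2 + 1, so a_3 = 1.
  2 = 2*1 + 0, so a_4 = 2.
The remainder reaches 0 after 5 divisions, so the expansion has 5 partial quotients, read off in order.

[1; 27, 2, 1, 2]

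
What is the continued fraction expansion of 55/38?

[1; 2, 4, 4]

Run the Euclidean algorithm on 55 and 38; the successive quotients are the partial quotients a_0, a_1, ... (each step inverts the fractional part left over by the previous one):
  55 = 1*38 + 17, so a_0 = 1.
  38 = 2*17 + 4, so a_1 = 2.
  17 = 4*4 + 1, so a_2 = 4.
  4 = 4*1 + 0, so a_3 = 4.
The remainder reaches 0 after 4 divisions, so the expansion has 4 partial quotients, read off in order.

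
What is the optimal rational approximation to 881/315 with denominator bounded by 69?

179/64

Expand x = 881/315 as a continued fraction with the Euclidean algorithm:
  881 = 2*315 + 251, so a_0 = 2.
  315 = 1*251 + 64, so a_1 = 1.
  251 = 3*64 + 59, so a_2 = 3.
  64 = 1*59 + 5, so a_3 = 1.
  59 = 11*5 + 4, so a_4 = 11.
  5 = 1*4 + 1, so a_5 = 1.
  4 = 4*1 + 0, so a_6 = 4.
so x = [2; 1, 3, 1, 11, 1, 4].
Convergents (p_i = a_i*p_{i-1} + p_{i-2}, q_i = a_i*q_{i-1} + q_{i-2} with p_{-2}=0, p_{-1}=1, q_{-2}=1, q_{-1}=0), until the denominator exceeds 69:
  i=0: a_0=2, p_0 = 2*1 + 0 = 2, q_0 = 2*0 + 1 = 1.
  i=1: a_1=1, p_1 = 1*2 + 1 = 3, q_1 = 1*1 + 0 = 1.
  i=2: a_2=3, p_2 = 3*3 + 2 = 11, q_2 = 3*1 + 1 = 4.
  i=3: a_3=1, p_3 = 1*11 + 3 = 14, q_3 = 1*4 + 1 = 5.
  i=4: a_4=11, p_4 = 11*14 + 11 = 165, q_4 = 11*5 + 4 = 59.
  i=5: a_5=1, p_5 = 1*165 + 14 = 179, q_5 = 1*59 + 5 = 64.
  i=6: a_6=4, p_6 = 4*179 + 165 = 881, q_6 = 4*64 + 59 = 315.
q_6 = 315 > 69, so the last convergent with denominator <= 69 is p_5/q_5 = 179/64.
The closest fraction with denominator <= 69 is either p_5/q_5 or the intermediate fraction (k*p_5 + p_4)/(k*q_5 + q_4) with the largest k >= 1 whose denominator stays <= 69; these approach x as k grows, and every other convergent or intermediate fraction in range is farther away.
Largest k: floor((69 - q_4)/q_5) = floor((69 - 59)/64) = 0.
Since k = 0, no intermediate fraction beyond p_5/q_5 has denominator <= 69, so the convergent 179/64 is the closest (its error is |881*64 - 179*315|/(315*64) = 1/20160).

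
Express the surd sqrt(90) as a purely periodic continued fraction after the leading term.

[9; (2, 18)]

Write x_i = (sqrt(90) + m_i)/d_i with (m_0, d_0) = (0, 1). a_0 = floor(sqrt(90)) = 9, since 9^2 = 81 <= 90 < 100 = 10^2.
Iterate m_{i+1} = d_i*a_i - m_i, d_{i+1} = (90 - m_{i+1}^2)/d_i, a_{i+1} = floor((a_0 + m_{i+1})/d_{i+1}):
  m_1 = 1*9 - 0 = 9, d_1 = (90 - 9^2)/1 = 9/1 = 9, a_1 = floor((9 + 9)/9) = 2.
  m_2 = 9*2 - 9 = 9, d_2 = (90 - 9^2)/9 = 9/9 = 1, a_2 = floor((9 + 9)/1) = 18.
  m_3 = 1*18 - 9 = 9, d_3 = (90 - 9^2)/1 = 9/1 = 9: (m_3, d_3) = (m_1, d_1) = (9, 9), so from here the quotients repeat a_1, a_2; the period length is 2.
Hence the expansion of sqrt(90) is a_0 = 9 followed by the repeating block 2, 18 (period 2).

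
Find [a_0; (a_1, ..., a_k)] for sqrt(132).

[11; (2, 22)]

Write x_i = (sqrt(132) + m_i)/d_i with (m_0, d_0) = (0, 1). a_0 = floor(sqrt(132)) = 11, since 11^2 = 121 <= 132 < 144 = 12^2.
Iterate m_{i+1} = d_i*a_i - m_i, d_{i+1} = (132 - m_{i+1}^2)/d_i, a_{i+1} = floor((a_0 + m_{i+1})/d_{i+1}):
  m_1 = 1*11 - 0 = 11, d_1 = (132 - 11^2)/1 = 11/1 = 11, a_1 = floor((11 + 11)/11) = 2.
  m_2 = 11*2 - 11 = 11, d_2 = (132 - 11^2)/11 = 11/11 = 1, a_2 = floor((11 + 11)/1) = 22.
  m_3 = 1*22 - 11 = 11, d_3 = (132 - 11^2)/1 = 11/1 = 11: (m_3, d_3) = (m_1, d_1) = (11, 11), so from here the quotients repeat a_1, a_2; the period length is 2.
Hence the expansion of sqrt(132) is a_0 = 11 followed by the repeating block 2, 22 (period 2).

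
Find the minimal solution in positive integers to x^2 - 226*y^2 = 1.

First expand sqrt(226) as a continued fraction. With x_i = (sqrt(226) + m_i)/d_i and (m_0, d_0) = (0, 1): a_0 = floor(sqrt(226)) = 15, since 15^2 = 225 <= 226 < 256 = 16^2.
Iterate m_{i+1} = d_i*a_i - m_i, d_{i+1} = (226 - m_{i+1}^2)/d_i, a_{i+1} = floor((a_0 + m_{i+1})/d_{i+1}):
  m_1 = 1*15 - 0 = 15, d_1 = (226 - 15^2)/1 = 1/1 = 1, a_1 = floor((15 + 15)/1) = 30.
  m_2 = 1*30 - 15 = 15, d_2 = (226 - 15^2)/1 = 1/1 = 1: (m_2, d_2) = (m_1, d_1) = (15, 1), so from here the quotient a_1 repeats; the period length is 1.
So sqrt(226) = [15; (30)] with period length k = 1.
k is odd, so (p_{k-1}, q_{k-1}) only solves x^2 - 226y^2 = -1 and the fundamental solution of x^2 - 226y^2 = 1 is (p_{2k-1}, q_{2k-1}) = (p_1, q_1); compute convergents through index 1, running through the period twice.
Convergents (p_i = a_i*p_{i-1} + p_{i-2}, q_i = a_i*q_{i-1} + q_{i-2} with p_{-2}=0, p_{-1}=1, q_{-2}=1, q_{-1}=0):
  i=0: a_0=15, p_0 = 15*1 + 0 = 15, q_0 = 15*0 + 1 = 1.
  i=1: a_1=30, p_1 = 30*15 + 1 = 451, q_1 = 30*1 + 0 = 30.
Indeed p_0^2 - 226*q_0^2 = 225 - 226 = -1, not +1.
Check: 451^2 - 226*30^2 = 203401 - 203400 = 1, so (x, y) = (451, 30) solves the equation, and by the theorem it is the least positive solution.

(x, y) = (451, 30)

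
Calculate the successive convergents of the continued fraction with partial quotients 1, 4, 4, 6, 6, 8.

1/1, 5/4, 21/17, 131/106, 807/653, 6587/5330

Using the convergent recurrence p_i = a_i*p_{i-1} + p_{i-2}, q_i = a_i*q_{i-1} + q_{i-2} with p_{-2}=0, p_{-1}=1, q_{-2}=1, q_{-1}=0:
  i=0: a_0=1, p_0 = 1*1 + 0 = 1, q_0 = 1*0 + 1 = 1.
  i=1: a_1=4, p_1 = 4*1 + 1 = 5, q_1 = 4*1 + 0 = 4.
  i=2: a_2=4, p_2 = 4*5 + 1 = 21, q_2 = 4*4 + 1 = 17.
  i=3: a_3=6, p_3 = 6*21 + 5 = 131, q_3 = 6*17 + 4 = 106.
  i=4: a_4=6, p_4 = 6*131 + 21 = 807, q_4 = 6*106 + 17 = 653.
  i=5: a_5=8, p_5 = 8*807 + 131 = 6587, q_5 = 8*653 + 106 = 5330.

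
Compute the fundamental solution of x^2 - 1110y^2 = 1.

(x, y) = (1999, 60)

First expand sqrt(1110) as a continued fraction. With x_i = (sqrt(1110) + m_i)/d_i and (m_0, d_0) = (0, 1): a_0 = floor(sqrt(1110)) = 33, since 33^2 = 1089 <= 1110 < 1156 = 34^2.
Iterate m_{i+1} = d_i*a_i - m_i, d_{i+1} = (1110 - m_{i+1}^2)/d_i, a_{i+1} = floor((a_0 + m_{i+1})/d_{i+1}):
  m_1 = 1*33 - 0 = 33, d_1 = (1110 - 33^2)/1 = 21/1 = 21, a_1 = floor((33 + 33)/21) = 3.
  m_2 = 21*3 - 33 = 30, d_2 = (1110 - 30^2)/21 = 210/21 = 10, a_2 = floor((33 + 30)/10) = 6.
  m_3 = 10*6 - 30 = 30, d_3 = (1110 - 30^2)/10 = 210/10 = 21, a_3 = floor((33 + 30)/21) = 3.
  m_4 = 21*3 - 30 = 33, d_4 = (1110 - 33^2)/21 = 21/21 = 1, a_4 = floor((33 + 33)/1) = 66.
  m_5 = 1*66 - 33 = 33, d_5 = (1110 - 33^2)/1 = 21/1 = 21: (m_5, d_5) = (m_1, d_1) = (33, 21), so from here the quotients repeat a_1, ..., a_4; the period length is 4.
So sqrt(1110) = [33; (3, 6, 3, 66)] with period length k = 4.
k is even, so the fundamental solution of x^2 - 1110y^2 = 1 is (p_{k-1}, q_{k-1}) = (p_3, q_3); compute convergents through index 3.
Convergents (p_i = a_i*p_{i-1} + p_{i-2}, q_i = a_i*q_{i-1} + q_{i-2} with p_{-2}=0, p_{-1}=1, q_{-2}=1, q_{-1}=0):
  i=0: a_0=33, p_0 = 33*1 + 0 = 33, q_0 = 33*0 + 1 = 1.
  i=1: a_1=3, p_1 = 3*33 + 1 = 100, q_1 = 3*1 + 0 = 3.
  i=2: a_2=6, p_2 = 6*100 + 33 = 633, q_2 = 6*3 + 1 = 19.
  i=3: a_3=3, p_3 = 3*633 + 100 = 1999, q_3 = 3*19 + 3 = 60.
Check: 1999^2 - 1110*60^2 = 3996001 - 3996000 = 1, so (x, y) = (1999, 60) solves the equation, and by the theorem it is the least positive solution.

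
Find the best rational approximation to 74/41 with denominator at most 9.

Expand x = 74/41 as a continued fraction with the Euclidean algorithm:
  74 = 1*41 + 33, so a_0 = 1.
  41 = 1*33 + 8, so a_1 = 1.
  33 = 4*8 + 1, so a_2 = 4.
  8 = 8*1 + 0, so a_3 = 8.
so x = [1; 1, 4, 8].
Convergents (p_i = a_i*p_{i-1} + p_{i-2}, q_i = a_i*q_{i-1} + q_{i-2} with p_{-2}=0, p_{-1}=1, q_{-2}=1, q_{-1}=0), until the denominator exceeds 9:
  i=0: a_0=1, p_0 = 1*1 + 0 = 1, q_0 = 1*0 + 1 = 1.
  i=1: a_1=1, p_1 = 1*1 + 1 = 2, q_1 = 1*1 + 0 = 1.
  i=2: a_2=4, p_2 = 4*2 + 1 = 9, q_2 = 4*1 + 1 = 5.
  i=3: a_3=8, p_3 = 8*9 + 2 = 74, q_3 = 8*5 + 1 = 41.
q_3 = 41 > 9, so the last convergent with denominator <= 9 is p_2/q_2 = 9/5.
The closest fraction with denominator <= 9 is either p_2/q_2 or the intermediate fraction (k*p_2 + p_1)/(k*q_2 + q_1) with the largest k >= 1 whose denominator stays <= 9; these approach x as k grows, and every other convergent or intermediate fraction in range is farther away.
Largest k: floor((9 - q_1)/q_2) = floor((9 - 1)/5) = 1.
That gives (1*9 + 2)/(1*5 + 1) = 11/6.
Compare the errors: |x - 9/5| = |74*5 - 9*41|/(41*5) = 1/205, and |x - 11/6| = |74*6 - 11*41|/(41*6) = 7/246.
Cross-multiplying, 1*246 = 246 < 1435 = 7*205, so 1/205 is smaller: the convergent 9/5 is closer to x than 11/6.

9/5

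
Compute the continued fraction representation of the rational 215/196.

Run the Euclidean algorithm on 215 and 196; the successive quotients are the partial quotients a_0, a_1, ... (each step inverts the fractional part left over by the previous one):
  215 = 1*196 + 19, so a_0 = 1.
  196 = 10*19 + 6, so a_1 = 10.
  19 = 3*6 + 1, so a_2 = 3.
  6 = 6*1 + 0, so a_3 = 6.
The remainder reaches 0 after 4 divisions, so the expansion has 4 partial quotients, read off in order.

[1; 10, 3, 6]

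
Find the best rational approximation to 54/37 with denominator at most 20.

19/13

Expand x = 54/37 as a continued fraction with the Euclidean algorithm:
  54 = 1*37 + 17, so a_0 = 1.
  37 = 2*17 + 3, so a_1 = 2.
  17 = 5*3 + 2, so a_2 = 5.
  3 = 1*2 + 1, so a_3 = 1.
  2 = 2*1 + 0, so a_4 = 2.
so x = [1; 2, 5, 1, 2].
Convergents (p_i = a_i*p_{i-1} + p_{i-2}, q_i = a_i*q_{i-1} + q_{i-2} with p_{-2}=0, p_{-1}=1, q_{-2}=1, q_{-1}=0), until the denominator exceeds 20:
  i=0: a_0=1, p_0 = 1*1 + 0 = 1, q_0 = 1*0 + 1 = 1.
  i=1: a_1=2, p_1 = 2*1 + 1 = 3, q_1 = 2*1 + 0 = 2.
  i=2: a_2=5, p_2 = 5*3 + 1 = 16, q_2 = 5*2 + 1 = 11.
  i=3: a_3=1, p_3 = 1*16 + 3 = 19, q_3 = 1*11 + 2 = 13.
  i=4: a_4=2, p_4 = 2*19 + 16 = 54, q_4 = 2*13 + 11 = 37.
q_4 = 37 > 20, so the last convergent with denominator <= 20 is p_3/q_3 = 19/13.
The closest fraction with denominator <= 20 is either p_3/q_3 or the intermediate fraction (k*p_3 + p_2)/(k*q_3 + q_2) with the largest k >= 1 whose denominator stays <= 20; these approach x as k grows, and every other convergent or intermediate fraction in range is farther away.
Largest k: floor((20 - q_2)/q_3) = floor((20 - 11)/13) = 0.
Since k = 0, no intermediate fraction beyond p_3/q_3 has denominator <= 20, so the convergent 19/13 is the closest (its error is |54*13 - 19*37|/(37*13) = 1/481).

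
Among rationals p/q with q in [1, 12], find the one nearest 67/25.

8/3

Expand x = 67/25 as a continued fraction with the Euclidean algorithm:
  67 = 2*25 + 17, so a_0 = 2.
  25 = 1*17 + 8, so a_1 = 1.
  17 = 2*8 + 1, so a_2 = 2.
  8 = 8*1 + 0, so a_3 = 8.
so x = [2; 1, 2, 8].
Convergents (p_i = a_i*p_{i-1} + p_{i-2}, q_i = a_i*q_{i-1} + q_{i-2} with p_{-2}=0, p_{-1}=1, q_{-2}=1, q_{-1}=0), until the denominator exceeds 12:
  i=0: a_0=2, p_0 = 2*1 + 0 = 2, q_0 = 2*0 + 1 = 1.
  i=1: a_1=1, p_1 = 1*2 + 1 = 3, q_1 = 1*1 + 0 = 1.
  i=2: a_2=2, p_2 = 2*3 + 2 = 8, q_2 = 2*1 + 1 = 3.
  i=3: a_3=8, p_3 = 8*8 + 3 = 67, q_3 = 8*3 + 1 = 25.
q_3 = 25 > 12, so the last convergent with denominator <= 12 is p_2/q_2 = 8/3.
The closest fraction with denominator <= 12 is either p_2/q_2 or the intermediate fraction (k*p_2 + p_1)/(k*q_2 + q_1) with the largest k >= 1 whose denominator stays <= 12; these approach x as k grows, and every other convergent or intermediate fraction in range is farther away.
Largest k: floor((12 - q_1)/q_2) = floor((12 - 1)/3) = 3.
That gives (3*8 + 3)/(3*3 + 1) = 27/10.
Compare the errors: |x - 8/3| = |67*3 - 8*25|/(25*3) = 1/75, and |x - 27/10| = |67*10 - 27*25|/(25*10) = 5/250.
Cross-multiplying, 1*250 = 250 < 375 = 5*75, so 1/75 is smaller: the convergent 8/3 is closer to x than 27/10.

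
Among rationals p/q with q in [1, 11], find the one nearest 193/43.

Expand x = 193/43 as a continued fraction with the Euclidean algorithm:
  193 = 4*43 + 21, so a_0 = 4.
  43 = 2*21 + 1, so a_1 = 2.
  21 = 21*1 + 0, so a_2 = 21.
so x = [4; 2, 21].
Convergents (p_i = a_i*p_{i-1} + p_{i-2}, q_i = a_i*q_{i-1} + q_{i-2} with p_{-2}=0, p_{-1}=1, q_{-2}=1, q_{-1}=0), until the denominator exceeds 11:
  i=0: a_0=4, p_0 = 4*1 + 0 = 4, q_0 = 4*0 + 1 = 1.
  i=1: a_1=2, p_1 = 2*4 + 1 = 9, q_1 = 2*1 + 0 = 2.
  i=2: a_2=21, p_2 = 21*9 + 4 = 193, q_2 = 21*2 + 1 = 43.
q_2 = 43 > 11, so the last convergent with denominator <= 11 is p_1/q_1 = 9/2.
The closest fraction with denominator <= 11 is either p_1/q_1 or the intermediate fraction (k*p_1 + p_0)/(k*q_1 + q_0) with the largest k >= 1 whose denominator stays <= 11; these approach x as k grows, and every other convergent or intermediate fraction in range is farther away.
Largest k: floor((11 - q_0)/q_1) = floor((11 - 1)/2) = 5.
That gives (5*9 + 4)/(5*2 + 1) = 49/11.
Compare the errors: |x - 9/2| = |193*2 - 9*43|/(43*2) = 1/86, and |x - 49/11| = |193*11 - 49*43|/(43*11) = 16/473.
Cross-multiplying, 1*473 = 473 < 1376 = 16*86, so 1/86 is smaller: the convergent 9/2 is closer to x than 49/11.

9/2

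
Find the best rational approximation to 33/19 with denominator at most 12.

19/11

Expand x = 33/19 as a continued fraction with the Euclidean algorithm:
  33 = 1*19 + 14, so a_0 = 1.
  19 = 1*14 + 5, so a_1 = 1.
  14 = 2*5 + 4, so a_2 = 2.
  5 = 1*4 + 1, so a_3 = 1.
  4 = 4*1 + 0, so a_4 = 4.
so x = [1; 1, 2, 1, 4].
Convergents (p_i = a_i*p_{i-1} + p_{i-2}, q_i = a_i*q_{i-1} + q_{i-2} with p_{-2}=0, p_{-1}=1, q_{-2}=1, q_{-1}=0), until the denominator exceeds 12:
  i=0: a_0=1, p_0 = 1*1 + 0 = 1, q_0 = 1*0 + 1 = 1.
  i=1: a_1=1, p_1 = 1*1 + 1 = 2, q_1 = 1*1 + 0 = 1.
  i=2: a_2=2, p_2 = 2*2 + 1 = 5, q_2 = 2*1 + 1 = 3.
  i=3: a_3=1, p_3 = 1*5 + 2 = 7, q_3 = 1*3 + 1 = 4.
  i=4: a_4=4, p_4 = 4*7 + 5 = 33, q_4 = 4*4 + 3 = 19.
q_4 = 19 > 12, so the last convergent with denominator <= 12 is p_3/q_3 = 7/4.
The closest fraction with denominator <= 12 is either p_3/q_3 or the intermediate fraction (k*p_3 + p_2)/(k*q_3 + q_2) with the largest k >= 1 whose denominator stays <= 12; these approach x as k grows, and every other convergent or intermediate fraction in range is farther away.
Largest k: floor((12 - q_2)/q_3) = floor((12 - 3)/4) = 2.
That gives (2*7 + 5)/(2*4 + 3) = 19/11.
Compare the errors: |x - 7/4| = |33*4 - 7*19|/(19*4) = 1/76, and |x - 19/11| = |33*11 - 19*19|/(19*11) = 2/209.
Cross-multiplying, 2*76 = 152 < 209 = 1*209, so 2/209 is smaller: the intermediate fraction 19/11 is closer to x than 7/4.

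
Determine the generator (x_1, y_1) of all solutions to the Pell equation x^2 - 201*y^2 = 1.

First expand sqrt(201) as a continued fraction. With x_i = (sqrt(201) + m_i)/d_i and (m_0, d_0) = (0, 1): a_0 = floor(sqrt(201)) = 14, since 14^2 = 196 <= 201 < 225 = 15^2.
Iterate m_{i+1} = d_i*a_i - m_i, d_{i+1} = (201 - m_{i+1}^2)/d_i, a_{i+1} = floor((a_0 + m_{i+1})/d_{i+1}):
  m_1 = 1*14 - 0 = 14, d_1 = (201 - 14^2)/1 = 5/1 = 5, a_1 = floor((14 + 14)/5) = 5.
  m_2 = 5*5 - 14 = 11, d_2 = (201 - 11^2)/5 = 80/5 = 16, a_2 = floor((14 + 11)/16) = 1.
  m_3 = 16*1 - 11 = 5, d_3 = (201 - 5^2)/16 = 176/16 = 11, a_3 = floor((14 + 5)/11) = 1.
  m_4 = 11*1 - 5 = 6, d_4 = (201 - 6^2)/11 = 165/11 = 15, a_4 = floor((14 + 6)/15) = 1.
  m_5 = 15*1 - 6 = 9, d_5 = (201 - 9^2)/15 = 120/15 = 8, a_5 = floor((14 + 9)/8) = 2.
  m_6 = 8*2 - 9 = 7, d_6 = (201 - 7^2)/8 = 152/8 = 19, a_6 = floor((14 + 7)/19) = 1.
  m_7 = 19*1 - 7 = 12, d_7 = (201 - 12^2)/19 = 57/19 = 3, a_7 = floor((14 + 12)/3) = 8.
  m_8 = 3*8 - 12 = 12, d_8 = (201 - 12^2)/3 = 57/3 = 19, a_8 = floor((14 + 12)/19) = 1.
  m_9 = 19*1 - 12 = 7, d_9 = (201 - 7^2)/19 = 152/19 = 8, a_9 = floor((14 + 7)/8) = 2.
  m_10 = 8*2 - 7 = 9, d_10 = (201 - 9^2)/8 = 120/8 = 15, a_10 = floor((14 + 9)/15) = 1.
  m_11 = 15*1 - 9 = 6, d_11 = (201 - 6^2)/15 = 165/15 = 11, a_11 = floor((14 + 6)/11) = 1.
  m_12 = 11*1 - 6 = 5, d_12 = (201 - 5^2)/11 = 176/11 = 16, a_12 = floor((14 + 5)/16) = 1.
  m_13 = 16*1 - 5 = 11, d_13 = (201 - 11^2)/16 = 80/16 = 5, a_13 = floor((14 + 11)/5) = 5.
  m_14 = 5*5 - 11 = 14, d_14 = (201 - 14^2)/5 = 5/5 = 1, a_14 = floor((14 + 14)/1) = 28.
  m_15 = 1*28 - 14 = 14, d_15 = (201 - 14^2)/1 = 5/1 = 5: (m_15, d_15) = (m_1, d_1) = (14, 5), so from here the quotients repeat a_1, ..., a_14; the period length is 14.
So sqrt(201) = [14; (5, 1, 1, 1, 2, 1, 8, 1, 2, 1, 1, 1, 5, 28)] with period length k = 14.
k is even, so the fundamental solution of x^2 - 201y^2 = 1 is (p_{k-1}, q_{k-1}) = (p_13, q_13); compute convergents through index 13.
Convergents (p_i = a_i*p_{i-1} + p_{i-2}, q_i = a_i*q_{i-1} + q_{i-2} with p_{-2}=0, p_{-1}=1, q_{-2}=1, q_{-1}=0):
  i=0: a_0=14, p_0 = 14*1 + 0 = 14, q_0 = 14*0 + 1 = 1.
  i=1: a_1=5, p_1 = 5*14 + 1 = 71, q_1 = 5*1 + 0 = 5.
  i=2: a_2=1, p_2 = 1*71 + 14 = 85, q_2 = 1*5 + 1 = 6.
  i=3: a_3=1, p_3 = 1*85 + 71 = 156, q_3 = 1*6 + 5 = 11.
  i=4: a_4=1, p_4 = 1*156 + 85 = 241, q_4 = 1*11 + 6 = 17.
  i=5: a_5=2, p_5 = 2*241 + 156 = 638, q_5 = 2*17 + 11 = 45.
  i=6: a_6=1, p_6 = 1*638 + 241 = 879, q_6 = 1*45 + 17 = 62.
  i=7: a_7=8, p_7 = 8*879 + 638 = 7670, q_7 = 8*62 + 45 = 541.
  i=8: a_8=1, p_8 = 1*7670 + 879 = 8549, q_8 = 1*541 + 62 = 603.
  i=9: a_9=2, p_9 = 2*8549 + 7670 = 24768, q_9 = 2*603 + 541 = 1747.
  i=10: a_10=1, p_10 = 1*24768 + 8549 = 33317, q_10 = 1*1747 + 603 = 2350.
  i=11: a_11=1, p_11 = 1*33317 + 24768 = 58085, q_11 = 1*2350 + 1747 = 4097.
  i=12: a_12=1, p_12 = 1*58085 + 33317 = 91402, q_12 = 1*4097 + 2350 = 6447.
  i=13: a_13=5, p_13 = 5*91402 + 58085 = 515095, q_13 = 5*6447 + 4097 = 36332.
Check: 515095^2 - 201*36332^2 = 265322859025 - 265322859024 = 1, so (x, y) = (515095, 36332) solves the equation, and by the theorem it is the least positive solution.

(x, y) = (515095, 36332)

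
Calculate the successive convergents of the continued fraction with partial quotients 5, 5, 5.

5/1, 26/5, 135/26

Using the convergent recurrence p_i = a_i*p_{i-1} + p_{i-2}, q_i = a_i*q_{i-1} + q_{i-2} with p_{-2}=0, p_{-1}=1, q_{-2}=1, q_{-1}=0:
  i=0: a_0=5, p_0 = 5*1 + 0 = 5, q_0 = 5*0 + 1 = 1.
  i=1: a_1=5, p_1 = 5*5 + 1 = 26, q_1 = 5*1 + 0 = 5.
  i=2: a_2=5, p_2 = 5*26 + 5 = 135, q_2 = 5*5 + 1 = 26.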